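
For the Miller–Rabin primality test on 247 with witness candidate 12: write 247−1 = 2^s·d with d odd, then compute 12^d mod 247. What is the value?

247 − 1 = 246 = 2^1 · 123, so d = 123.
12^1 ≡ 12 (mod 247)
12^2 ≡ 12^2 = 144 ≡ 144 (mod 247)
12^4 ≡ 144^2 = 20736 ≡ 235 (mod 247)
12^8 ≡ 235^2 = 55225 ≡ 144 (mod 247)
12^16 ≡ 144^2 = 20736 ≡ 235 (mod 247)
12^32 ≡ 235^2 = 55225 ≡ 144 (mod 247)
12^64 ≡ 144^2 = 20736 ≡ 235 (mod 247)
123 = 64 + 32 + 16 + 8 + 2 + 1 in binary powers of 2.
So 12^123 ≡ 235 · 144 · 235 · 144 · 144 · 12 ≡ 246 (mod 247).
Since 12^d ≡ 246 (mod 247), base 12 does not prove 247 composite.

246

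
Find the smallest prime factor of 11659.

89

11659 is odd.
Digit sum 22, not divisible by 3.
Ends in 9: not divisible by 5.
7: 11659 = 7·1665 + 4
11: 11659 = 11·1059 + 10
13: 11659 = 13·896 + 11
17: 11659 = 17·685 + 14
19: 11659 = 19·613 + 12
23: 11659 = 23·506 + 21
29: 11659 = 29·402 + 1
31: 11659 = 31·376 + 3
37: 11659 = 37·315 + 4
41: 11659 = 41·284 + 15
43: 11659 = 43·271 + 6
47: 11659 = 47·248 + 3
53: 11659 = 53·219 + 52
59: 11659 = 59·197 + 36
61: 11659 = 61·191 + 8
67: 11659 = 67·174 + 1
71: 11659 = 71·164 + 15
73: 11659 = 73·159 + 52
79: 11659 = 79·147 + 46
83: 11659 = 83·140 + 39
89: 11659 = 89·131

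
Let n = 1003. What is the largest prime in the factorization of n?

1003 = 17 · 59
59 is prime.
So 1003 = 17 · 59; the largest prime factor is 59.

59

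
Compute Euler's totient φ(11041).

10800

Factor: 11041 = 61 · 181.
φ(11041) = (61−1) · (181−1) = 60 · 180 = 10800.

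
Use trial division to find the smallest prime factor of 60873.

3

60873 is odd.
Digit sum 24, divisible by 3.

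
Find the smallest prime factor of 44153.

67

44153 is odd.
Digit sum 17, not divisible by 3.
Ends in 3: not divisible by 5.
7: 44153 = 7·6307 + 4
11: 44153 = 11·4013 + 10
13: 44153 = 13·3396 + 5
17: 44153 = 17·2597 + 4
19: 44153 = 19·2323 + 16
23: 44153 = 23·1919 + 16
29: 44153 = 29·1522 + 15
31: 44153 = 31·1424 + 9
37: 44153 = 37·1193 + 12
41: 44153 = 41·1076 + 37
43: 44153 = 43·1026 + 35
47: 44153 = 47·939 + 20
53: 44153 = 53·833 + 4
59: 44153 = 59·748 + 21
61: 44153 = 61·723 + 50
67: 44153 = 67·659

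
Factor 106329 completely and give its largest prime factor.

67

106329 = 3 · 35443
35443 = 23 · 1541
1541 = 23 · 67
67 is prime.
So 106329 = 3 · 23^2 · 67; the largest prime factor is 67.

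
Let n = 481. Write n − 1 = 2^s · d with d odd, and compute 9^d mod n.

481 − 1 = 480 = 2^5 · 15, so d = 15.
9^1 ≡ 9 (mod 481)
9^2 ≡ 9^2 = 81 ≡ 81 (mod 481)
9^4 ≡ 81^2 = 6561 ≡ 308 (mod 481)
9^8 ≡ 308^2 = 94864 ≡ 107 (mod 481)
15 = 8 + 4 + 2 + 1 in binary powers of 2.
So 9^15 ≡ 107 · 308 · 81 · 9 ≡ 417 (mod 481).
Squaring chain: 417 → 248 → 417 → 248 → 417; never reaches −1, so base 9 is a Miller–Rabin witness that 481 is composite.

417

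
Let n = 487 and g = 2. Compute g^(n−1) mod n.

2^1 ≡ 2 (mod 487)
2^2 ≡ 2^2 = 4 ≡ 4 (mod 487)
2^4 ≡ 4^2 = 16 ≡ 16 (mod 487)
2^8 ≡ 16^2 = 256 ≡ 256 (mod 487)
2^16 ≡ 256^2 = 65536 ≡ 278 (mod 487)
2^32 ≡ 278^2 = 77284 ≡ 338 (mod 487)
2^64 ≡ 338^2 = 114244 ≡ 286 (mod 487)
2^128 ≡ 286^2 = 81796 ≡ 467 (mod 487)
2^256 ≡ 467^2 = 218089 ≡ 400 (mod 487)
486 = 256 + 128 + 64 + 32 + 4 + 2 in binary powers of 2.
So 2^486 ≡ 400 · 467 · 286 · 338 · 16 · 4 ≡ 1 (mod 487).
Since the result is 1, base 2 gives no evidence that 487 is composite.

1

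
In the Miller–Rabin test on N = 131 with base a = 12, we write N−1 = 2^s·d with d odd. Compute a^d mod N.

1

131 − 1 = 130 = 2^1 · 65, so d = 65.
12^1 ≡ 12 (mod 131)
12^2 ≡ 12^2 = 144 ≡ 13 (mod 131)
12^4 ≡ 13^2 = 169 ≡ 38 (mod 131)
12^8 ≡ 38^2 = 1444 ≡ 3 (mod 131)
12^16 ≡ 3^2 = 9 ≡ 9 (mod 131)
12^32 ≡ 9^2 = 81 ≡ 81 (mod 131)
12^64 ≡ 81^2 = 6561 ≡ 11 (mod 131)
65 = 64 + 1 in binary powers of 2.
So 12^65 ≡ 11 · 12 ≡ 1 (mod 131).
Since 12^d ≡ 1 (mod 131), base 12 does not prove 131 composite.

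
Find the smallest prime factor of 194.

2

194 is even: 2 divides it.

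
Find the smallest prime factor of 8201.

59

8201 is odd.
Digit sum 11, not divisible by 3.
Ends in 1: not divisible by 5.
7: 8201 = 7·1171 + 4
11: 8201 = 11·745 + 6
13: 8201 = 13·630 + 11
17: 8201 = 17·482 + 7
19: 8201 = 19·431 + 12
23: 8201 = 23·356 + 13
29: 8201 = 29·282 + 23
31: 8201 = 31·264 + 17
37: 8201 = 37·221 + 24
41: 8201 = 41·200 + 1
43: 8201 = 43·190 + 31
47: 8201 = 47·174 + 23
53: 8201 = 53·154 + 39
59: 8201 = 59·139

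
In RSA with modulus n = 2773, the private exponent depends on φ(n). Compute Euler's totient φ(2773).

2668

Factor: 2773 = 47 · 59.
φ(2773) = (47−1) · (59−1) = 46 · 58 = 2668.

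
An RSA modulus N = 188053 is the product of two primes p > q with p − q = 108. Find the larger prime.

Since p = q + 108, we have 188053 = q(q + 108), so q² + 108q − 188053 = 0.
Discriminant: 108² + 4·188053 = 11664 + 752212 = 763876; √763876 = 874.
q = (−108 + 874)/2 = 383, and p = q + 108 = 491.
Check: 383 · 491 = 188053.

491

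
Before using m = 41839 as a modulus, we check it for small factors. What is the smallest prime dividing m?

41839 is odd.
Digit sum 25, not divisible by 3.
Ends in 9: not divisible by 5.
7: 41839 = 7·5977

7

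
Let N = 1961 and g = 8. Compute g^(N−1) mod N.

1765

8^1 ≡ 8 (mod 1961)
8^2 ≡ 8^2 = 64 ≡ 64 (mod 1961)
8^4 ≡ 64^2 = 4096 ≡ 174 (mod 1961)
8^8 ≡ 174^2 = 30276 ≡ 861 (mod 1961)
8^16 ≡ 861^2 = 741321 ≡ 63 (mod 1961)
8^32 ≡ 63^2 = 3969 ≡ 47 (mod 1961)
8^64 ≡ 47^2 = 2209 ≡ 248 (mod 1961)
8^128 ≡ 248^2 = 61504 ≡ 713 (mod 1961)
8^256 ≡ 713^2 = 508369 ≡ 470 (mod 1961)
8^512 ≡ 470^2 = 220900 ≡ 1268 (mod 1961)
8^1024 ≡ 1268^2 = 1607824 ≡ 1765 (mod 1961)
1960 = 1024 + 512 + 256 + 128 + 32 + 8 in binary powers of 2.
So 8^1960 ≡ 1765 · 1268 · 470 · 713 · 47 · 861 ≡ 1765 (mod 1961).
Since 1765 ≠ 1, base 8 is a Fermat witness: 1961 is composite.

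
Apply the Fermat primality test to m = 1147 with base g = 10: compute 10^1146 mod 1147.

10^1 ≡ 10 (mod 1147)
10^2 ≡ 10^2 = 100 ≡ 100 (mod 1147)
10^4 ≡ 100^2 = 10000 ≡ 824 (mod 1147)
10^8 ≡ 824^2 = 678976 ≡ 1099 (mod 1147)
10^16 ≡ 1099^2 = 1207801 ≡ 10 (mod 1147)
10^32 ≡ 10^2 = 100 ≡ 100 (mod 1147)
10^64 ≡ 100^2 = 10000 ≡ 824 (mod 1147)
10^128 ≡ 824^2 = 678976 ≡ 1099 (mod 1147)
10^256 ≡ 1099^2 = 1207801 ≡ 10 (mod 1147)
10^512 ≡ 10^2 = 100 ≡ 100 (mod 1147)
10^1024 ≡ 100^2 = 10000 ≡ 824 (mod 1147)
1146 = 1024 + 64 + 32 + 16 + 8 + 2 in binary powers of 2.
So 10^1146 ≡ 824 · 824 · 100 · 10 · 1099 · 100 ≡ 963 (mod 1147).
Since 963 ≠ 1, base 10 is a Fermat witness: 1147 is composite.

963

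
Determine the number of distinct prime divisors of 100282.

5

100282 = 2 · 50141
50141 = 7 · 7163
7163 = 13 · 551
551 = 19 · 29
100282 = 2 · 7 · 13 · 19 · 29, which has 5 distinct prime factors.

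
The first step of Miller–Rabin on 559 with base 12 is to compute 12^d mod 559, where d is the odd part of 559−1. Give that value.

194

559 − 1 = 558 = 2^1 · 279, so d = 279.
12^1 ≡ 12 (mod 559)
12^2 ≡ 12^2 = 144 ≡ 144 (mod 559)
12^4 ≡ 144^2 = 20736 ≡ 53 (mod 559)
12^8 ≡ 53^2 = 2809 ≡ 14 (mod 559)
12^16 ≡ 14^2 = 196 ≡ 196 (mod 559)
12^32 ≡ 196^2 = 38416 ≡ 404 (mod 559)
12^64 ≡ 404^2 = 163216 ≡ 547 (mod 559)
12^128 ≡ 547^2 = 299209 ≡ 144 (mod 559)
12^256 ≡ 144^2 = 20736 ≡ 53 (mod 559)
279 = 256 + 16 + 4 + 2 + 1 in binary powers of 2.
So 12^279 ≡ 53 · 196 · 53 · 144 · 12 ≡ 194 (mod 559).
Squaring chain: 194; never reaches −1, so base 12 is a Miller–Rabin witness that 559 is composite.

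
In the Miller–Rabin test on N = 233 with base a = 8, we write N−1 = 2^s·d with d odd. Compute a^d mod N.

233 − 1 = 232 = 2^3 · 29, so d = 29.
8^1 ≡ 8 (mod 233)
8^2 ≡ 8^2 = 64 ≡ 64 (mod 233)
8^4 ≡ 64^2 = 4096 ≡ 135 (mod 233)
8^8 ≡ 135^2 = 18225 ≡ 51 (mod 233)
8^16 ≡ 51^2 = 2601 ≡ 38 (mod 233)
29 = 16 + 8 + 4 + 1 in binary powers of 2.
So 8^29 ≡ 38 · 51 · 135 · 8 ≡ 1 (mod 233).
Since 8^d ≡ 1 (mod 233), base 8 does not prove 233 composite.

1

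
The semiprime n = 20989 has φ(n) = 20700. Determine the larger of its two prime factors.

151

φ(n) = (p−1)(q−1) = n − (p+q) + 1, so p + q = 20989 − 20700 + 1 = 290.
p and q are the roots of t² − 290t + 20989 = 0.
Discriminant: 290² − 4·20989 = 84100 − 83956 = 144; √144 = 12.
q = (290 − 12)/2 = 139, p = (290 + 12)/2 = 151.
Check: 139 · 151 = 20989.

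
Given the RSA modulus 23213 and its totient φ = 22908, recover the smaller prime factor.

φ(n) = (p−1)(q−1) = n − (p+q) + 1, so p + q = 23213 − 22908 + 1 = 306.
p and q are the roots of t² − 306t + 23213 = 0.
Discriminant: 306² − 4·23213 = 93636 − 92852 = 784; √784 = 28.
q = (306 − 28)/2 = 139, p = (306 + 28)/2 = 167.
Check: 139 · 167 = 23213.

139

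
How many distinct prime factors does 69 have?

69 = 3 · 23
69 = 3 · 23, which has 2 distinct prime factors.

2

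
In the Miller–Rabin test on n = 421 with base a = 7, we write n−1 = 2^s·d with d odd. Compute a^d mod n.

420

421 − 1 = 420 = 2^2 · 105, so d = 105.
7^1 ≡ 7 (mod 421)
7^2 ≡ 7^2 = 49 ≡ 49 (mod 421)
7^4 ≡ 49^2 = 2401 ≡ 296 (mod 421)
7^8 ≡ 296^2 = 87616 ≡ 48 (mod 421)
7^16 ≡ 48^2 = 2304 ≡ 199 (mod 421)
7^32 ≡ 199^2 = 39601 ≡ 27 (mod 421)
7^64 ≡ 27^2 = 729 ≡ 308 (mod 421)
105 = 64 + 32 + 8 + 1 in binary powers of 2.
So 7^105 ≡ 308 · 27 · 48 · 7 ≡ 420 (mod 421).
Since 7^d ≡ 420 (mod 421), base 7 does not prove 421 composite.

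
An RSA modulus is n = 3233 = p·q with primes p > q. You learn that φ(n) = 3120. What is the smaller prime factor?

53

φ(n) = (p−1)(q−1) = n − (p+q) + 1, so p + q = 3233 − 3120 + 1 = 114.
p and q are the roots of t² − 114t + 3233 = 0.
Discriminant: 114² − 4·3233 = 12996 − 12932 = 64; √64 = 8.
q = (114 − 8)/2 = 53, p = (114 + 8)/2 = 61.
Check: 53 · 61 = 3233.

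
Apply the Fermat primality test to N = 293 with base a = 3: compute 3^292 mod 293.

3^1 ≡ 3 (mod 293)
3^2 ≡ 3^2 = 9 ≡ 9 (mod 293)
3^4 ≡ 9^2 = 81 ≡ 81 (mod 293)
3^8 ≡ 81^2 = 6561 ≡ 115 (mod 293)
3^16 ≡ 115^2 = 13225 ≡ 40 (mod 293)
3^32 ≡ 40^2 = 1600 ≡ 135 (mod 293)
3^64 ≡ 135^2 = 18225 ≡ 59 (mod 293)
3^128 ≡ 59^2 = 3481 ≡ 258 (mod 293)
3^256 ≡ 258^2 = 66564 ≡ 53 (mod 293)
292 = 256 + 32 + 4 in binary powers of 2.
So 3^292 ≡ 53 · 135 · 81 ≡ 1 (mod 293).
Since the result is 1, base 3 gives no evidence that 293 is composite.

1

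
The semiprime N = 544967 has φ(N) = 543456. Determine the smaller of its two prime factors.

φ(n) = (p−1)(q−1) = n − (p+q) + 1, so p + q = 544967 − 543456 + 1 = 1512.
p and q are the roots of t² − 1512t + 544967 = 0.
Discriminant: 1512² − 4·544967 = 2286144 − 2179868 = 106276; √106276 = 326.
q = (1512 − 326)/2 = 593, p = (1512 + 326)/2 = 919.
Check: 593 · 919 = 544967.

593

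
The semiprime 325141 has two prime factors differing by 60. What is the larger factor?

601

Since p = q + 60, we have 325141 = q(q + 60), so q² + 60q − 325141 = 0.
Discriminant: 60² + 4·325141 = 3600 + 1300564 = 1304164; √1304164 = 1142.
q = (−60 + 1142)/2 = 541, and p = q + 60 = 601.
Check: 541 · 601 = 325141.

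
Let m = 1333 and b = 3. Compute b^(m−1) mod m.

1000

3^1 ≡ 3 (mod 1333)
3^2 ≡ 3^2 = 9 ≡ 9 (mod 1333)
3^4 ≡ 9^2 = 81 ≡ 81 (mod 1333)
3^8 ≡ 81^2 = 6561 ≡ 1229 (mod 1333)
3^16 ≡ 1229^2 = 1510441 ≡ 152 (mod 1333)
3^32 ≡ 152^2 = 23104 ≡ 443 (mod 1333)
3^64 ≡ 443^2 = 196249 ≡ 298 (mod 1333)
3^128 ≡ 298^2 = 88804 ≡ 826 (mod 1333)
3^256 ≡ 826^2 = 682276 ≡ 1113 (mod 1333)
3^512 ≡ 1113^2 = 1238769 ≡ 412 (mod 1333)
3^1024 ≡ 412^2 = 169744 ≡ 453 (mod 1333)
1332 = 1024 + 256 + 32 + 16 + 4 in binary powers of 2.
So 3^1332 ≡ 453 · 1113 · 443 · 152 · 81 ≡ 1000 (mod 1333).
Since 1000 ≠ 1, base 3 is a Fermat witness: 1333 is composite.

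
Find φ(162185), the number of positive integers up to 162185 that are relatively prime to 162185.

Factor: 162185 = 5 · 163 · 199.
φ(162185) = (5−1) · (163−1) · (199−1) = 4 · 162 · 198 = 128304.

128304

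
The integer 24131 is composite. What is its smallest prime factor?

59

24131 is odd.
Digit sum 11, not divisible by 3.
Ends in 1: not divisible by 5.
7: 24131 = 7·3447 + 2
11: 24131 = 11·2193 + 8
13: 24131 = 13·1856 + 3
17: 24131 = 17·1419 + 8
19: 24131 = 19·1270 + 1
23: 24131 = 23·1049 + 4
29: 24131 = 29·832 + 3
31: 24131 = 31·778 + 13
37: 24131 = 37·652 + 7
41: 24131 = 41·588 + 23
43: 24131 = 43·561 + 8
47: 24131 = 47·513 + 20
53: 24131 = 53·455 + 16
59: 24131 = 59·409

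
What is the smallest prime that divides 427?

7

427 is odd.
Digit sum 13, not divisible by 3.
Ends in 7: not divisible by 5.
7: 427 = 7·61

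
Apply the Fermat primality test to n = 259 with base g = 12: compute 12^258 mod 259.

232

12^1 ≡ 12 (mod 259)
12^2 ≡ 12^2 = 144 ≡ 144 (mod 259)
12^4 ≡ 144^2 = 20736 ≡ 16 (mod 259)
12^8 ≡ 16^2 = 256 ≡ 256 (mod 259)
12^16 ≡ 256^2 = 65536 ≡ 9 (mod 259)
12^32 ≡ 9^2 = 81 ≡ 81 (mod 259)
12^64 ≡ 81^2 = 6561 ≡ 86 (mod 259)
12^128 ≡ 86^2 = 7396 ≡ 144 (mod 259)
12^256 ≡ 144^2 = 20736 ≡ 16 (mod 259)
258 = 256 + 2 in binary powers of 2.
So 12^258 ≡ 16 · 144 ≡ 232 (mod 259).
Since 232 ≠ 1, base 12 is a Fermat witness: 259 is composite.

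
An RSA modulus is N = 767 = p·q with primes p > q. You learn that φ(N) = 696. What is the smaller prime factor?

13

φ(n) = (p−1)(q−1) = n − (p+q) + 1, so p + q = 767 − 696 + 1 = 72.
p and q are the roots of t² − 72t + 767 = 0.
Discriminant: 72² − 4·767 = 5184 − 3068 = 2116; √2116 = 46.
q = (72 − 46)/2 = 13, p = (72 + 46)/2 = 59.
Check: 13 · 59 = 767.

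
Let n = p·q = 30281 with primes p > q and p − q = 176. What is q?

107

Since p = q + 176, we have 30281 = q(q + 176), so q² + 176q − 30281 = 0.
Discriminant: 176² + 4·30281 = 30976 + 121124 = 152100; √152100 = 390.
q = (−176 + 390)/2 = 107, and p = q + 176 = 283.
Check: 107 · 283 = 30281.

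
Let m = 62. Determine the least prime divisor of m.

2

62 is even: 2 divides it.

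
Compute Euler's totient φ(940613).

Factor: 940613 = 67 · 101 · 139.
φ(940613) = (67−1) · (101−1) · (139−1) = 66 · 100 · 138 = 910800.

910800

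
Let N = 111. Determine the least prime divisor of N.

3

111 is odd.
Digit sum 3, divisible by 3.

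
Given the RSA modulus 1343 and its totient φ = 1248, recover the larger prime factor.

79

φ(n) = (p−1)(q−1) = n − (p+q) + 1, so p + q = 1343 − 1248 + 1 = 96.
p and q are the roots of t² − 96t + 1343 = 0.
Discriminant: 96² − 4·1343 = 9216 − 5372 = 3844; √3844 = 62.
q = (96 − 62)/2 = 17, p = (96 + 62)/2 = 79.
Check: 17 · 79 = 1343.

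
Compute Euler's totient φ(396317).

Factor: 396317 = 61 · 73 · 89.
φ(396317) = (61−1) · (73−1) · (89−1) = 60 · 72 · 88 = 380160.

380160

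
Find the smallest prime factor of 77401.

77401 is odd.
Digit sum 19, not divisible by 3.
Ends in 1: not divisible by 5.
7: 77401 = 7·11057 + 2
11: 77401 = 11·7036 + 5
13: 77401 = 13·5953 + 12
17: 77401 = 17·4553

17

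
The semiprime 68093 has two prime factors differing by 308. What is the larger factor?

Since p = q + 308, we have 68093 = q(q + 308), so q² + 308q − 68093 = 0.
Discriminant: 308² + 4·68093 = 94864 + 272372 = 367236; √367236 = 606.
q = (−308 + 606)/2 = 149, and p = q + 308 = 457.
Check: 149 · 457 = 68093.

457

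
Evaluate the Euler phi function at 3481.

Factor: 3481 = 59^2.
φ(3481) = 59^1·(59−1) = 3422.

3422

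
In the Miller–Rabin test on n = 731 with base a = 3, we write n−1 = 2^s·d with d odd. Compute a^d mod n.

233

731 − 1 = 730 = 2^1 · 365, so d = 365.
3^1 ≡ 3 (mod 731)
3^2 ≡ 3^2 = 9 ≡ 9 (mod 731)
3^4 ≡ 9^2 = 81 ≡ 81 (mod 731)
3^8 ≡ 81^2 = 6561 ≡ 713 (mod 731)
3^16 ≡ 713^2 = 508369 ≡ 324 (mod 731)
3^32 ≡ 324^2 = 104976 ≡ 443 (mod 731)
3^64 ≡ 443^2 = 196249 ≡ 341 (mod 731)
3^128 ≡ 341^2 = 116281 ≡ 52 (mod 731)
3^256 ≡ 52^2 = 2704 ≡ 511 (mod 731)
365 = 256 + 64 + 32 + 8 + 4 + 1 in binary powers of 2.
So 3^365 ≡ 511 · 341 · 443 · 713 · 81 · 3 ≡ 233 (mod 731).
Squaring chain: 233; never reaches −1, so base 3 is a Miller–Rabin witness that 731 is composite.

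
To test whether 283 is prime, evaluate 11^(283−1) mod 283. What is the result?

1

11^1 ≡ 11 (mod 283)
11^2 ≡ 11^2 = 121 ≡ 121 (mod 283)
11^4 ≡ 121^2 = 14641 ≡ 208 (mod 283)
11^8 ≡ 208^2 = 43264 ≡ 248 (mod 283)
11^16 ≡ 248^2 = 61504 ≡ 93 (mod 283)
11^32 ≡ 93^2 = 8649 ≡ 159 (mod 283)
11^64 ≡ 159^2 = 25281 ≡ 94 (mod 283)
11^128 ≡ 94^2 = 8836 ≡ 63 (mod 283)
11^256 ≡ 63^2 = 3969 ≡ 7 (mod 283)
282 = 256 + 16 + 8 + 2 in binary powers of 2.
So 11^282 ≡ 7 · 93 · 248 · 121 ≡ 1 (mod 283).
Since the result is 1, base 11 gives no evidence that 283 is composite.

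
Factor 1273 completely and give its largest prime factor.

1273 = 19 · 67
67 is prime.
So 1273 = 19 · 67; the largest prime factor is 67.

67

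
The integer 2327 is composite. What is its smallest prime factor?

13

2327 is odd.
Digit sum 14, not divisible by 3.
Ends in 7: not divisible by 5.
7: 2327 = 7·332 + 3
11: 2327 = 11·211 + 6
13: 2327 = 13·179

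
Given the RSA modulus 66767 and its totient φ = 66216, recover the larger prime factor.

φ(n) = (p−1)(q−1) = n − (p+q) + 1, so p + q = 66767 − 66216 + 1 = 552.
p and q are the roots of t² − 552t + 66767 = 0.
Discriminant: 552² − 4·66767 = 304704 − 267068 = 37636; √37636 = 194.
q = (552 − 194)/2 = 179, p = (552 + 194)/2 = 373.
Check: 179 · 373 = 66767.

373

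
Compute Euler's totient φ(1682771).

Factor: 1682771 = 71 · 137 · 173.
φ(1682771) = (71−1) · (137−1) · (173−1) = 70 · 136 · 172 = 1637440.

1637440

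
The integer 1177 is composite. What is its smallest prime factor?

11

1177 is odd.
Digit sum 16, not divisible by 3.
Ends in 7: not divisible by 5.
7: 1177 = 7·168 + 1
11: 1177 = 11·107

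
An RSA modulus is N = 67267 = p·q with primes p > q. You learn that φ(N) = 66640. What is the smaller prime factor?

137

φ(n) = (p−1)(q−1) = n − (p+q) + 1, so p + q = 67267 − 66640 + 1 = 628.
p and q are the roots of t² − 628t + 67267 = 0.
Discriminant: 628² − 4·67267 = 394384 − 269068 = 125316; √125316 = 354.
q = (628 − 354)/2 = 137, p = (628 + 354)/2 = 491.
Check: 137 · 491 = 67267.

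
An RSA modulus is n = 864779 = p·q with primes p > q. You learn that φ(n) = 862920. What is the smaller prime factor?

φ(n) = (p−1)(q−1) = n − (p+q) + 1, so p + q = 864779 − 862920 + 1 = 1860.
p and q are the roots of t² − 1860t + 864779 = 0.
Discriminant: 1860² − 4·864779 = 3459600 − 3459116 = 484; √484 = 22.
q = (1860 − 22)/2 = 919, p = (1860 + 22)/2 = 941.
Check: 919 · 941 = 864779.

919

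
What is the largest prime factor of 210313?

210313 = 43 · 4891
4891 = 67 · 73
73 is prime.
So 210313 = 43 · 67 · 73; the largest prime factor is 73.

73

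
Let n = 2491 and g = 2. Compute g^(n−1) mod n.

2414

2^1 ≡ 2 (mod 2491)
2^2 ≡ 2^2 = 4 ≡ 4 (mod 2491)
2^4 ≡ 4^2 = 16 ≡ 16 (mod 2491)
2^8 ≡ 16^2 = 256 ≡ 256 (mod 2491)
2^16 ≡ 256^2 = 65536 ≡ 770 (mod 2491)
2^32 ≡ 770^2 = 592900 ≡ 42 (mod 2491)
2^64 ≡ 42^2 = 1764 ≡ 1764 (mod 2491)
2^128 ≡ 1764^2 = 3111696 ≡ 437 (mod 2491)
2^256 ≡ 437^2 = 190969 ≡ 1653 (mod 2491)
2^512 ≡ 1653^2 = 2732409 ≡ 2273 (mod 2491)
2^1024 ≡ 2273^2 = 5166529 ≡ 195 (mod 2491)
2^2048 ≡ 195^2 = 38025 ≡ 660 (mod 2491)
2490 = 2048 + 256 + 128 + 32 + 16 + 8 + 2 in binary powers of 2.
So 2^2490 ≡ 660 · 1653 · 437 · 42 · 770 · 256 · 4 ≡ 2414 (mod 2491).
Since 2414 ≠ 1, base 2 is a Fermat witness: 2491 is composite.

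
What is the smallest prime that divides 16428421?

16428421 is odd.
Digit sum 28, not divisible by 3.
Ends in 1: not divisible by 5.
7: 16428421 = 7·2346917 + 2
11: 16428421 = 11·1493492 + 9
13: 16428421 = 13·1263724 + 9
17: 16428421 = 17·966377 + 12
19: 16428421 = 19·864653 + 14
23: 16428421 = 23·714279 + 4
29: 16428421 = 29·566497 + 8
31: 16428421 = 31·529949 + 2
37: 16428421 = 37·444011 + 14
41: 16428421 = 41·400693 + 8
43: 16428421 = 43·382056 + 13
47: 16428421 = 47·349540 + 41
53: 16428421 = 53·309970 + 11
59: 16428421 = 59·278447 + 48
61: 16428421 = 61·269318 + 23
67: 16428421 = 67·245200 + 21
71: 16428421 = 71·231386 + 15
73: 16428421 = 73·225046 + 63
79: 16428421 = 79·207954 + 55
83: 16428421 = 83·197932 + 65
89: 16428421 = 89·184589

89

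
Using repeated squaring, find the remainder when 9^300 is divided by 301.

176

9^1 ≡ 9 (mod 301)
9^2 ≡ 9^2 = 81 ≡ 81 (mod 301)
9^4 ≡ 81^2 = 6561 ≡ 240 (mod 301)
9^8 ≡ 240^2 = 57600 ≡ 109 (mod 301)
9^16 ≡ 109^2 = 11881 ≡ 142 (mod 301)
9^32 ≡ 142^2 = 20164 ≡ 298 (mod 301)
9^64 ≡ 298^2 = 88804 ≡ 9 (mod 301)
9^128 ≡ 9^2 = 81 ≡ 81 (mod 301)
9^256 ≡ 81^2 = 6561 ≡ 240 (mod 301)
300 = 256 + 32 + 8 + 4 in binary powers of 2.
So 9^300 ≡ 240 · 298 · 109 · 240 ≡ 176 (mod 301).
Since 176 ≠ 1, base 9 is a Fermat witness: 301 is composite.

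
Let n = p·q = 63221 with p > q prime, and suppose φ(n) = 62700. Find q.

φ(n) = (p−1)(q−1) = n − (p+q) + 1, so p + q = 63221 − 62700 + 1 = 522.
p and q are the roots of t² − 522t + 63221 = 0.
Discriminant: 522² − 4·63221 = 272484 − 252884 = 19600; √19600 = 140.
q = (522 − 140)/2 = 191, p = (522 + 140)/2 = 331.
Check: 191 · 331 = 63221.

191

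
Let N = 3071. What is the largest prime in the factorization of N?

83

3071 = 37 · 83
83 is prime.
So 3071 = 37 · 83; the largest prime factor is 83.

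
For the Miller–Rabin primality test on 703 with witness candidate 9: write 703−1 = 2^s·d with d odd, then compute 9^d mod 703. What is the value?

1

703 − 1 = 702 = 2^1 · 351, so d = 351.
9^1 ≡ 9 (mod 703)
9^2 ≡ 9^2 = 81 ≡ 81 (mod 703)
9^4 ≡ 81^2 = 6561 ≡ 234 (mod 703)
9^8 ≡ 234^2 = 54756 ≡ 625 (mod 703)
9^16 ≡ 625^2 = 390625 ≡ 460 (mod 703)
9^32 ≡ 460^2 = 211600 ≡ 700 (mod 703)
9^64 ≡ 700^2 = 490000 ≡ 9 (mod 703)
9^128 ≡ 9^2 = 81 ≡ 81 (mod 703)
9^256 ≡ 81^2 = 6561 ≡ 234 (mod 703)
351 = 256 + 64 + 16 + 8 + 4 + 2 + 1 in binary powers of 2.
So 9^351 ≡ 234 · 9 · 460 · 625 · 234 · 81 · 9 ≡ 1 (mod 703).
Since 9^d ≡ 1 (mod 703), base 9 does not prove 703 composite.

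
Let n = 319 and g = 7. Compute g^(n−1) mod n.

53

7^1 ≡ 7 (mod 319)
7^2 ≡ 7^2 = 49 ≡ 49 (mod 319)
7^4 ≡ 49^2 = 2401 ≡ 168 (mod 319)
7^8 ≡ 168^2 = 28224 ≡ 152 (mod 319)
7^16 ≡ 152^2 = 23104 ≡ 136 (mod 319)
7^32 ≡ 136^2 = 18496 ≡ 313 (mod 319)
7^64 ≡ 313^2 = 97969 ≡ 36 (mod 319)
7^128 ≡ 36^2 = 1296 ≡ 20 (mod 319)
7^256 ≡ 20^2 = 400 ≡ 81 (mod 319)
318 = 256 + 32 + 16 + 8 + 4 + 2 in binary powers of 2.
So 7^318 ≡ 81 · 313 · 136 · 152 · 168 · 49 ≡ 53 (mod 319).
Since 53 ≠ 1, base 7 is a Fermat witness: 319 is composite.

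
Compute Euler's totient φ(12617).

Factor: 12617 = 11 · 31 · 37.
φ(12617) = (11−1) · (31−1) · (37−1) = 10 · 30 · 36 = 10800.

10800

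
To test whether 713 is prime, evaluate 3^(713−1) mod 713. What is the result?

696

3^1 ≡ 3 (mod 713)
3^2 ≡ 3^2 = 9 ≡ 9 (mod 713)
3^4 ≡ 9^2 = 81 ≡ 81 (mod 713)
3^8 ≡ 81^2 = 6561 ≡ 144 (mod 713)
3^16 ≡ 144^2 = 20736 ≡ 59 (mod 713)
3^32 ≡ 59^2 = 3481 ≡ 629 (mod 713)
3^64 ≡ 629^2 = 395641 ≡ 639 (mod 713)
3^128 ≡ 639^2 = 408321 ≡ 485 (mod 713)
3^256 ≡ 485^2 = 235225 ≡ 648 (mod 713)
3^512 ≡ 648^2 = 419904 ≡ 660 (mod 713)
712 = 512 + 128 + 64 + 8 in binary powers of 2.
So 3^712 ≡ 660 · 485 · 639 · 144 ≡ 696 (mod 713).
Since 696 ≠ 1, base 3 is a Fermat witness: 713 is composite.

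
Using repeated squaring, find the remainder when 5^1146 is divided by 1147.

249

5^1 ≡ 5 (mod 1147)
5^2 ≡ 5^2 = 25 ≡ 25 (mod 1147)
5^4 ≡ 25^2 = 625 ≡ 625 (mod 1147)
5^8 ≡ 625^2 = 390625 ≡ 645 (mod 1147)
5^16 ≡ 645^2 = 416025 ≡ 811 (mod 1147)
5^32 ≡ 811^2 = 657721 ≡ 490 (mod 1147)
5^64 ≡ 490^2 = 240100 ≡ 377 (mod 1147)
5^128 ≡ 377^2 = 142129 ≡ 1048 (mod 1147)
5^256 ≡ 1048^2 = 1098304 ≡ 625 (mod 1147)
5^512 ≡ 625^2 = 390625 ≡ 645 (mod 1147)
5^1024 ≡ 645^2 = 416025 ≡ 811 (mod 1147)
1146 = 1024 + 64 + 32 + 16 + 8 + 2 in binary powers of 2.
So 5^1146 ≡ 811 · 377 · 490 · 811 · 645 · 25 ≡ 249 (mod 1147).
Since 249 ≠ 1, base 5 is a Fermat witness: 1147 is composite.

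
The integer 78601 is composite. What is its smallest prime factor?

83

78601 is odd.
Digit sum 22, not divisible by 3.
Ends in 1: not divisible by 5.
7: 78601 = 7·11228 + 5
11: 78601 = 11·7145 + 6
13: 78601 = 13·6046 + 3
17: 78601 = 17·4623 + 10
19: 78601 = 19·4136 + 17
23: 78601 = 23·3417 + 10
29: 78601 = 29·2710 + 11
31: 78601 = 31·2535 + 16
37: 78601 = 37·2124 + 13
41: 78601 = 41·1917 + 4
43: 78601 = 43·1827 + 40
47: 78601 = 47·1672 + 17
53: 78601 = 53·1483 + 2
59: 78601 = 59·1332 + 13
61: 78601 = 61·1288 + 33
67: 78601 = 67·1173 + 10
71: 78601 = 71·1107 + 4
73: 78601 = 73·1076 + 53
79: 78601 = 79·994 + 75
83: 78601 = 83·947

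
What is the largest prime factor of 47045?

97

47045 = 5 · 9409
9409 = 97 · 97
97 = 97 · 1
So 47045 = 5 · 97^2; the largest prime factor is 97.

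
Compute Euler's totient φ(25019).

Factor: 25019 = 127 · 197.
φ(25019) = (127−1) · (197−1) = 126 · 196 = 24696.

24696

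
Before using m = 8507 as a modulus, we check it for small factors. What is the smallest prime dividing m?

8507 is odd.
Digit sum 20, not divisible by 3.
Ends in 7: not divisible by 5.
7: 8507 = 7·1215 + 2
11: 8507 = 11·773 + 4
13: 8507 = 13·654 + 5
17: 8507 = 17·500 + 7
19: 8507 = 19·447 + 14
23: 8507 = 23·369 + 20
29: 8507 = 29·293 + 10
31: 8507 = 31·274 + 13
37: 8507 = 37·229 + 34
41: 8507 = 41·207 + 20
43: 8507 = 43·197 + 36
47: 8507 = 47·181

47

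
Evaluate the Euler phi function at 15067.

12960

Factor: 15067 = 13 · 19 · 61.
φ(15067) = (13−1) · (19−1) · (61−1) = 12 · 18 · 60 = 12960.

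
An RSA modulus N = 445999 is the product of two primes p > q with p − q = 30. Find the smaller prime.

Since p = q + 30, we have 445999 = q(q + 30), so q² + 30q − 445999 = 0.
Discriminant: 30² + 4·445999 = 900 + 1783996 = 1784896; √1784896 = 1336.
q = (−30 + 1336)/2 = 653, and p = q + 30 = 683.
Check: 653 · 683 = 445999.

653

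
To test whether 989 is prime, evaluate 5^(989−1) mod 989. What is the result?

81

5^1 ≡ 5 (mod 989)
5^2 ≡ 5^2 = 25 ≡ 25 (mod 989)
5^4 ≡ 25^2 = 625 ≡ 625 (mod 989)
5^8 ≡ 625^2 = 390625 ≡ 959 (mod 989)
5^16 ≡ 959^2 = 919681 ≡ 900 (mod 989)
5^32 ≡ 900^2 = 810000 ≡ 9 (mod 989)
5^64 ≡ 9^2 = 81 ≡ 81 (mod 989)
5^128 ≡ 81^2 = 6561 ≡ 627 (mod 989)
5^256 ≡ 627^2 = 393129 ≡ 496 (mod 989)
5^512 ≡ 496^2 = 246016 ≡ 744 (mod 989)
988 = 512 + 256 + 128 + 64 + 16 + 8 + 4 in binary powers of 2.
So 5^988 ≡ 744 · 496 · 627 · 81 · 900 · 959 · 625 ≡ 81 (mod 989).
Since 81 ≠ 1, base 5 is a Fermat witness: 989 is composite.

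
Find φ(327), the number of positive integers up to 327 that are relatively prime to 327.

216

Factor: 327 = 3 · 109.
φ(327) = (3−1) · (109−1) = 2 · 108 = 216.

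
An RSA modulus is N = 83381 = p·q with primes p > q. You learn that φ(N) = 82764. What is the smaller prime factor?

199

φ(n) = (p−1)(q−1) = n − (p+q) + 1, so p + q = 83381 − 82764 + 1 = 618.
p and q are the roots of t² − 618t + 83381 = 0.
Discriminant: 618² − 4·83381 = 381924 − 333524 = 48400; √48400 = 220.
q = (618 − 220)/2 = 199, p = (618 + 220)/2 = 419.
Check: 199 · 419 = 83381.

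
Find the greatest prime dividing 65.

13

65 = 5 · 13
13 is prime.
So 65 = 5 · 13; the largest prime factor is 13.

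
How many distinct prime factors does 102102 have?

102102 = 2 · 51051
51051 = 3 · 17017
17017 = 7 · 2431
2431 = 11 · 221
221 = 13 · 17
102102 = 2 · 3 · 7 · 11 · 13 · 17, which has 6 distinct prime factors.

6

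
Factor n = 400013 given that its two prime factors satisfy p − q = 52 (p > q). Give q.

607

Since p = q + 52, we have 400013 = q(q + 52), so q² + 52q − 400013 = 0.
Discriminant: 52² + 4·400013 = 2704 + 1600052 = 1602756; √1602756 = 1266.
q = (−52 + 1266)/2 = 607, and p = q + 52 = 659.
Check: 607 · 659 = 400013.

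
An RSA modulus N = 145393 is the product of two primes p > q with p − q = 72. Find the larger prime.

419

Since p = q + 72, we have 145393 = q(q + 72), so q² + 72q − 145393 = 0.
Discriminant: 72² + 4·145393 = 5184 + 581572 = 586756; √586756 = 766.
q = (−72 + 766)/2 = 347, and p = q + 72 = 419.
Check: 347 · 419 = 145393.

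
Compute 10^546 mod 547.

1

10^1 ≡ 10 (mod 547)
10^2 ≡ 10^2 = 100 ≡ 100 (mod 547)
10^4 ≡ 100^2 = 10000 ≡ 154 (mod 547)
10^8 ≡ 154^2 = 23716 ≡ 195 (mod 547)
10^16 ≡ 195^2 = 38025 ≡ 282 (mod 547)
10^32 ≡ 282^2 = 79524 ≡ 209 (mod 547)
10^64 ≡ 209^2 = 43681 ≡ 468 (mod 547)
10^128 ≡ 468^2 = 219024 ≡ 224 (mod 547)
10^256 ≡ 224^2 = 50176 ≡ 399 (mod 547)
10^512 ≡ 399^2 = 159201 ≡ 24 (mod 547)
546 = 512 + 32 + 2 in binary powers of 2.
So 10^546 ≡ 24 · 209 · 100 ≡ 1 (mod 547).
Since the result is 1, base 10 gives no evidence that 547 is composite.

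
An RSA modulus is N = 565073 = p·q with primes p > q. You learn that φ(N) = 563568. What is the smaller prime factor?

709

φ(n) = (p−1)(q−1) = n − (p+q) + 1, so p + q = 565073 − 563568 + 1 = 1506.
p and q are the roots of t² − 1506t + 565073 = 0.
Discriminant: 1506² − 4·565073 = 2268036 − 2260292 = 7744; √7744 = 88.
q = (1506 − 88)/2 = 709, p = (1506 + 88)/2 = 797.
Check: 709 · 797 = 565073.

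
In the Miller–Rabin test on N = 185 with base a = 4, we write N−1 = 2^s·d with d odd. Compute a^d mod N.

99

185 − 1 = 184 = 2^3 · 23, so d = 23.
4^1 ≡ 4 (mod 185)
4^2 ≡ 4^2 = 16 ≡ 16 (mod 185)
4^4 ≡ 16^2 = 256 ≡ 71 (mod 185)
4^8 ≡ 71^2 = 5041 ≡ 46 (mod 185)
4^16 ≡ 46^2 = 2116 ≡ 81 (mod 185)
23 = 16 + 4 + 2 + 1 in binary powers of 2.
So 4^23 ≡ 81 · 71 · 16 · 4 ≡ 99 (mod 185).
Squaring chain: 99 → 181 → 16; never reaches −1, so base 4 is a Miller–Rabin witness that 185 is composite.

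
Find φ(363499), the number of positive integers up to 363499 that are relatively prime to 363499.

Factor: 363499 = 59 · 61 · 101.
φ(363499) = (59−1) · (61−1) · (101−1) = 58 · 60 · 100 = 348000.

348000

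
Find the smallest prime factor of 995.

5

995 is odd.
Digit sum 23, not divisible by 3.
Ends in 5: divisible by 5.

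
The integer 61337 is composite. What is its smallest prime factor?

61337 is odd.
Digit sum 20, not divisible by 3.
Ends in 7: not divisible by 5.
7: 61337 = 7·8762 + 3
11: 61337 = 11·5576 + 1
13: 61337 = 13·4718 + 3
17: 61337 = 17·3608 + 1
19: 61337 = 19·3228 + 5
23: 61337 = 23·2666 + 19
29: 61337 = 29·2115 + 2
31: 61337 = 31·1978 + 19
37: 61337 = 37·1657 + 28
41: 61337 = 41·1496 + 1
43: 61337 = 43·1426 + 19
47: 61337 = 47·1305 + 2
53: 61337 = 53·1157 + 16
59: 61337 = 59·1039 + 36
61: 61337 = 61·1005 + 32
67: 61337 = 67·915 + 32
71: 61337 = 71·863 + 64
73: 61337 = 73·840 + 17
79: 61337 = 79·776 + 33
83: 61337 = 83·739

83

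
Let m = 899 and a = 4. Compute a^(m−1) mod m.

219

4^1 ≡ 4 (mod 899)
4^2 ≡ 4^2 = 16 ≡ 16 (mod 899)
4^4 ≡ 16^2 = 256 ≡ 256 (mod 899)
4^8 ≡ 256^2 = 65536 ≡ 808 (mod 899)
4^16 ≡ 808^2 = 652864 ≡ 190 (mod 899)
4^32 ≡ 190^2 = 36100 ≡ 140 (mod 899)
4^64 ≡ 140^2 = 19600 ≡ 721 (mod 899)
4^128 ≡ 721^2 = 519841 ≡ 219 (mod 899)
4^256 ≡ 219^2 = 47961 ≡ 314 (mod 899)
4^512 ≡ 314^2 = 98596 ≡ 605 (mod 899)
898 = 512 + 256 + 128 + 2 in binary powers of 2.
So 4^898 ≡ 605 · 314 · 219 · 16 ≡ 219 (mod 899).
Since 219 ≠ 1, base 4 is a Fermat witness: 899 is composite.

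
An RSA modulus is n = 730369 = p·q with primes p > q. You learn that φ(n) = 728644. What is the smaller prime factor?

φ(n) = (p−1)(q−1) = n − (p+q) + 1, so p + q = 730369 − 728644 + 1 = 1726.
p and q are the roots of t² − 1726t + 730369 = 0.
Discriminant: 1726² − 4·730369 = 2979076 − 2921476 = 57600; √57600 = 240.
q = (1726 − 240)/2 = 743, p = (1726 + 240)/2 = 983.
Check: 743 · 983 = 730369.

743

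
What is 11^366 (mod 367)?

11^1 ≡ 11 (mod 367)
11^2 ≡ 11^2 = 121 ≡ 121 (mod 367)
11^4 ≡ 121^2 = 14641 ≡ 328 (mod 367)
11^8 ≡ 328^2 = 107584 ≡ 53 (mod 367)
11^16 ≡ 53^2 = 2809 ≡ 240 (mod 367)
11^32 ≡ 240^2 = 57600 ≡ 348 (mod 367)
11^64 ≡ 348^2 = 121104 ≡ 361 (mod 367)
11^128 ≡ 361^2 = 130321 ≡ 36 (mod 367)
11^256 ≡ 36^2 = 1296 ≡ 195 (mod 367)
366 = 256 + 64 + 32 + 8 + 4 + 2 in binary powers of 2.
So 11^366 ≡ 195 · 361 · 348 · 53 · 328 · 121 ≡ 1 (mod 367).
Since the result is 1, base 11 gives no evidence that 367 is composite.

1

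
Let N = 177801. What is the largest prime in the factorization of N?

97

177801 = 3 · 59267
59267 = 13 · 4559
4559 = 47 · 97
97 is prime.
So 177801 = 3 · 13 · 47 · 97; the largest prime factor is 97.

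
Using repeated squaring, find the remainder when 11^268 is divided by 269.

1

11^1 ≡ 11 (mod 269)
11^2 ≡ 11^2 = 121 ≡ 121 (mod 269)
11^4 ≡ 121^2 = 14641 ≡ 115 (mod 269)
11^8 ≡ 115^2 = 13225 ≡ 44 (mod 269)
11^16 ≡ 44^2 = 1936 ≡ 53 (mod 269)
11^32 ≡ 53^2 = 2809 ≡ 119 (mod 269)
11^64 ≡ 119^2 = 14161 ≡ 173 (mod 269)
11^128 ≡ 173^2 = 29929 ≡ 70 (mod 269)
11^256 ≡ 70^2 = 4900 ≡ 58 (mod 269)
268 = 256 + 8 + 4 in binary powers of 2.
So 11^268 ≡ 58 · 44 · 115 ≡ 1 (mod 269).
Since the result is 1, base 11 gives no evidence that 269 is composite.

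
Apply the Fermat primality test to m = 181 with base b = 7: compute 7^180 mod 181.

1

7^1 ≡ 7 (mod 181)
7^2 ≡ 7^2 = 49 ≡ 49 (mod 181)
7^4 ≡ 49^2 = 2401 ≡ 48 (mod 181)
7^8 ≡ 48^2 = 2304 ≡ 132 (mod 181)
7^16 ≡ 132^2 = 17424 ≡ 48 (mod 181)
7^32 ≡ 48^2 = 2304 ≡ 132 (mod 181)
7^64 ≡ 132^2 = 17424 ≡ 48 (mod 181)
7^128 ≡ 48^2 = 2304 ≡ 132 (mod 181)
180 = 128 + 32 + 16 + 4 in binary powers of 2.
So 7^180 ≡ 132 · 132 · 48 · 48 ≡ 1 (mod 181).
Since the result is 1, base 7 gives no evidence that 181 is composite.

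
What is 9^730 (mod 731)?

9^1 ≡ 9 (mod 731)
9^2 ≡ 9^2 = 81 ≡ 81 (mod 731)
9^4 ≡ 81^2 = 6561 ≡ 713 (mod 731)
9^8 ≡ 713^2 = 508369 ≡ 324 (mod 731)
9^16 ≡ 324^2 = 104976 ≡ 443 (mod 731)
9^32 ≡ 443^2 = 196249 ≡ 341 (mod 731)
9^64 ≡ 341^2 = 116281 ≡ 52 (mod 731)
9^128 ≡ 52^2 = 2704 ≡ 511 (mod 731)
9^256 ≡ 511^2 = 261121 ≡ 154 (mod 731)
9^512 ≡ 154^2 = 23716 ≡ 324 (mod 731)
730 = 512 + 128 + 64 + 16 + 8 + 2 in binary powers of 2.
So 9^730 ≡ 324 · 511 · 52 · 443 · 324 · 81 ≡ 13 (mod 731).
Since 13 ≠ 1, base 9 is a Fermat witness: 731 is composite.

13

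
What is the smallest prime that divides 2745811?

41

2745811 is odd.
Digit sum 28, not divisible by 3.
Ends in 1: not divisible by 5.
7: 2745811 = 7·392258 + 5
11: 2745811 = 11·249619 + 2
13: 2745811 = 13·211216 + 3
17: 2745811 = 17·161518 + 5
19: 2745811 = 19·144516 + 7
23: 2745811 = 23·119383 + 2
29: 2745811 = 29·94683 + 4
31: 2745811 = 31·88574 + 17
37: 2745811 = 37·74211 + 4
41: 2745811 = 41·66971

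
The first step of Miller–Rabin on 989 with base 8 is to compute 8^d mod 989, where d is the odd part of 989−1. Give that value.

108

989 − 1 = 988 = 2^2 · 247, so d = 247.
8^1 ≡ 8 (mod 989)
8^2 ≡ 8^2 = 64 ≡ 64 (mod 989)
8^4 ≡ 64^2 = 4096 ≡ 140 (mod 989)
8^8 ≡ 140^2 = 19600 ≡ 809 (mod 989)
8^16 ≡ 809^2 = 654481 ≡ 752 (mod 989)
8^32 ≡ 752^2 = 565504 ≡ 785 (mod 989)
8^64 ≡ 785^2 = 616225 ≡ 78 (mod 989)
8^128 ≡ 78^2 = 6084 ≡ 150 (mod 989)
247 = 128 + 64 + 32 + 16 + 4 + 2 + 1 in binary powers of 2.
So 8^247 ≡ 150 · 78 · 785 · 752 · 140 · 64 · 8 ≡ 108 (mod 989).
Squaring chain: 108 → 785; never reaches −1, so base 8 is a Miller–Rabin witness that 989 is composite.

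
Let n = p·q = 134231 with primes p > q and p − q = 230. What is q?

269

Since p = q + 230, we have 134231 = q(q + 230), so q² + 230q − 134231 = 0.
Discriminant: 230² + 4·134231 = 52900 + 536924 = 589824; √589824 = 768.
q = (−230 + 768)/2 = 269, and p = q + 230 = 499.
Check: 269 · 499 = 134231.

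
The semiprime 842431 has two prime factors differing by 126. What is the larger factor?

Since p = q + 126, we have 842431 = q(q + 126), so q² + 126q − 842431 = 0.
Discriminant: 126² + 4·842431 = 15876 + 3369724 = 3385600; √3385600 = 1840.
q = (−126 + 1840)/2 = 857, and p = q + 126 = 983.
Check: 857 · 983 = 842431.

983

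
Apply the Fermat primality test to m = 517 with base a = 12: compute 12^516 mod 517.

243

12^1 ≡ 12 (mod 517)
12^2 ≡ 12^2 = 144 ≡ 144 (mod 517)
12^4 ≡ 144^2 = 20736 ≡ 56 (mod 517)
12^8 ≡ 56^2 = 3136 ≡ 34 (mod 517)
12^16 ≡ 34^2 = 1156 ≡ 122 (mod 517)
12^32 ≡ 122^2 = 14884 ≡ 408 (mod 517)
12^64 ≡ 408^2 = 166464 ≡ 507 (mod 517)
12^128 ≡ 507^2 = 257049 ≡ 100 (mod 517)
12^256 ≡ 100^2 = 10000 ≡ 177 (mod 517)
12^512 ≡ 177^2 = 31329 ≡ 309 (mod 517)
516 = 512 + 4 in binary powers of 2.
So 12^516 ≡ 309 · 56 ≡ 243 (mod 517).
Since 243 ≠ 1, base 12 is a Fermat witness: 517 is composite.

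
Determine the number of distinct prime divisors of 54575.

54575 = 5^2 · 2183
2183 = 37 · 59
54575 = 5^2 · 37 · 59, which has 3 distinct prime factors.

3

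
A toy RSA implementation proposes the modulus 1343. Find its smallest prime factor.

1343 is odd.
Digit sum 11, not divisible by 3.
Ends in 3: not divisible by 5.
7: 1343 = 7·191 + 6
11: 1343 = 11·122 + 1
13: 1343 = 13·103 + 4
17: 1343 = 17·79

17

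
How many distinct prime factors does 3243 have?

3

3243 = 3 · 1081
1081 = 23 · 47
3243 = 3 · 23 · 47, which has 3 distinct prime factors.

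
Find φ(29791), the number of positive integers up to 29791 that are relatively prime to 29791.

28830

Factor: 29791 = 31^3.
φ(29791) = 31^2·(31−1) = 28830.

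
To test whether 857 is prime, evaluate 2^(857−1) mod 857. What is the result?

2^1 ≡ 2 (mod 857)
2^2 ≡ 2^2 = 4 ≡ 4 (mod 857)
2^4 ≡ 4^2 = 16 ≡ 16 (mod 857)
2^8 ≡ 16^2 = 256 ≡ 256 (mod 857)
2^16 ≡ 256^2 = 65536 ≡ 404 (mod 857)
2^32 ≡ 404^2 = 163216 ≡ 386 (mod 857)
2^64 ≡ 386^2 = 148996 ≡ 735 (mod 857)
2^128 ≡ 735^2 = 540225 ≡ 315 (mod 857)
2^256 ≡ 315^2 = 99225 ≡ 670 (mod 857)
2^512 ≡ 670^2 = 448900 ≡ 689 (mod 857)
856 = 512 + 256 + 64 + 16 + 8 in binary powers of 2.
So 2^856 ≡ 689 · 670 · 735 · 404 · 256 ≡ 1 (mod 857).
Since the result is 1, base 2 gives no evidence that 857 is composite.

1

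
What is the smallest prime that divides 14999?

14999 is odd.
Digit sum 32, not divisible by 3.
Ends in 9: not divisible by 5.
7: 14999 = 7·2142 + 5
11: 14999 = 11·1363 + 6
13: 14999 = 13·1153 + 10
17: 14999 = 17·882 + 5
19: 14999 = 19·789 + 8
23: 14999 = 23·652 + 3
29: 14999 = 29·517 + 6
31: 14999 = 31·483 + 26
37: 14999 = 37·405 + 14
41: 14999 = 41·365 + 34
43: 14999 = 43·348 + 35
47: 14999 = 47·319 + 6
53: 14999 = 53·283

53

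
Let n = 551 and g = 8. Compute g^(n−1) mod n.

486

8^1 ≡ 8 (mod 551)
8^2 ≡ 8^2 = 64 ≡ 64 (mod 551)
8^4 ≡ 64^2 = 4096 ≡ 239 (mod 551)
8^8 ≡ 239^2 = 57121 ≡ 368 (mod 551)
8^16 ≡ 368^2 = 135424 ≡ 429 (mod 551)
8^32 ≡ 429^2 = 184041 ≡ 7 (mod 551)
8^64 ≡ 7^2 = 49 ≡ 49 (mod 551)
8^128 ≡ 49^2 = 2401 ≡ 197 (mod 551)
8^256 ≡ 197^2 = 38809 ≡ 239 (mod 551)
8^512 ≡ 239^2 = 57121 ≡ 368 (mod 551)
550 = 512 + 32 + 4 + 2 in binary powers of 2.
So 8^550 ≡ 368 · 7 · 239 · 64 ≡ 486 (mod 551).
Since 486 ≠ 1, base 8 is a Fermat witness: 551 is composite.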